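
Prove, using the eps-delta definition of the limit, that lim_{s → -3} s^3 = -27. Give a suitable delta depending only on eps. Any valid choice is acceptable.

delta = min(1, eps/37)

Fix eps > 0. We seek delta > 0 with 0 < |s + 3| < delta ⇒ |s^3 + 27| < eps.
Factor: s^3 + 27 = (s + 3)(s^2 - 3s + 9), so |s^3 + 27| = |s + 3|·|s^2 - 3s + 9|.
Restrict delta ≤ 1. Then |s + 3| < 1 gives |s| < 4, so by the triangle inequality |s^2 - 3s + 9| ≤ 4^2 + 3·4 + 9 = 37.
Hence |s^3 + 27| ≤ 37|s + 3|, which is < eps once |s + 3| < eps/37.
Take delta = min(1, eps/37). If 0 < |s + 3| < delta then both bounds hold and |s^3 + 27| ≤ 37|s + 3| < 37·(eps/37) = eps.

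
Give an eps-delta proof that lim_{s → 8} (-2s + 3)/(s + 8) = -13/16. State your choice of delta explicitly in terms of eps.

delta = min(8, (128/19)eps)

Let eps > 0. We want delta > 0 with 0 < |s − 8| < delta ⇒ |(-2s + 3)/(s + 8) + 13/16| < eps.
Combining over a common denominator, (-2s + 3)/(s + 8) + 13/16 = [(-2s + 3)·16 − (-13)·(s + 8)] / [16·(s + 8)] = -19(s − 8) / (16(s + 8)).
So |(-2s + 3)/(s + 8) + 13/16| = 19|s − 8| / (16·|s + 8|).
Require delta ≤ 8, so |s + 8| ≥ |16| − |s − 8| > 16 − 8 = 8.
Hence |(-2s + 3)/(s + 8) + 13/16| < 19|s − 8|/(16·8) = (19/128)|s − 8|, which is < eps once |s − 8| < (128/19)eps.
Take delta = min(8, (128/19)eps). Then 0 < |s − 8| < delta forces both bounds, so |(-2s + 3)/(s + 8) + 13/16| < eps.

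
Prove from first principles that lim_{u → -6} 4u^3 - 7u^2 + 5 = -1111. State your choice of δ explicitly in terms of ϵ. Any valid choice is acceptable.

Let ϵ > 0. We want δ > 0 such that 0 < |u + 6| < δ implies |(4u^3 - 7u^2 + 5) + 1111| < ϵ.
(4u^3 - 7u^2 + 5) + 1111 = 4u^3 - 7u^2 + 1116 = (u + 6)(4u^2 - 31u + 186).
So |(4u^3 - 7u^2 + 5) + 1111| = |u + 6|·|4u^2 - 31u + 186|.
Assume first that |u + 6| < 2, so |u| < 8. Then |4u^2 - 31u + 186| ≤ 4·8^2 + 31·8 + 186 = 690.
Hence |(4u^3 - 7u^2 + 5) + 1111| ≤ 690|u + 6| < ϵ provided |u + 6| < ϵ/690.
Take δ = min(2, ϵ/690). Then 0 < |u + 6| < δ gives both |u + 6| < 2 and |u + 6| < ϵ/690, so |(4u^3 - 7u^2 + 5) + 1111| < ϵ.

δ = min(2, ϵ/690)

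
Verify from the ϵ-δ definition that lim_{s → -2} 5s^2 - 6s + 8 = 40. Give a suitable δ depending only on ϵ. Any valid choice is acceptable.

δ = min(1, ϵ/31)

Let ϵ > 0. We want δ > 0 such that 0 < |s + 2| < δ implies |(5s^2 - 6s + 8) − 40| < ϵ.
(5s^2 - 6s + 8) − 40 = 5s^2 - 6s - 32 = (s + 2)(5s - 16).
So |(5s^2 - 6s + 8) − 40| = |s + 2|·|5s - 16|.
Assume first that |s + 2| < 1, so |s| < 3. Then |5s - 16| ≤ 5·3 + 16 = 31.
Hence |(5s^2 - 6s + 8) − 40| ≤ 31|s + 2| < ϵ provided |s + 2| < ϵ/31.
Take δ = min(1, ϵ/31). Then 0 < |s + 2| < δ gives both |s + 2| < 1 and |s + 2| < ϵ/31, so |(5s^2 - 6s + 8) − 40| < ϵ.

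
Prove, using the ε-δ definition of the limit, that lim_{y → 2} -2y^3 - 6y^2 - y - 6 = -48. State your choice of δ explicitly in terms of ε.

δ = min(1, ε/69)

Let ε > 0 be given. We want δ > 0 such that 0 < |y − 2| < δ implies |(-2y^3 - 6y^2 - y - 6) + 48| < ε.
(-2y^3 - 6y^2 - y - 6) + 48 = -2y^3 - 6y^2 - y + 42 = (y − 2)(-2y^2 - 10y - 21).
So |(-2y^3 - 6y^2 - y - 6) + 48| = |y − 2|·|-2y^2 - 10y - 21|.
Require δ ≤ 1. Then |y − 2| < 1 gives |y| < 3, and by the triangle inequality |-2y^2 - 10y - 21| ≤ 2·3^2 + 10·3 + 21 = 69.
Hence |(-2y^3 - 6y^2 - y - 6) + 48| ≤ 69|y − 2| < ε provided |y − 2| < ε/69.
Choosing δ = min(1, ε/69) ensures both conditions, hence |(-2y^3 - 6y^2 - y - 6) + 48| < ε.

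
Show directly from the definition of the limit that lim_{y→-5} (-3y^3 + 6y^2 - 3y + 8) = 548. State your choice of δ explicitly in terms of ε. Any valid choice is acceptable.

Fix ε > 0. We want δ > 0 such that 0 < |y + 5| < δ implies |(-3y^3 + 6y^2 - 3y + 8) − 548| < ε.
(-3y^3 + 6y^2 - 3y + 8) − 548 = -3y^3 + 6y^2 - 3y - 540 = (y + 5)(-3y^2 + 21y - 108).
So |(-3y^3 + 6y^2 - 3y + 8) − 548| = |y + 5|·|-3y^2 + 21y - 108|.
Require δ ≤ 2. Then |y + 5| < 2 gives |y| < 7, and by the triangle inequality |-3y^2 + 21y - 108| ≤ 3·7^2 + 21·7 + 108 = 402.
Hence |(-3y^3 + 6y^2 - 3y + 8) − 548| ≤ 402|y + 5| < ε provided |y + 5| < ε/402.
Choosing δ = min(2, ε/402) ensures both conditions, hence |(-3y^3 + 6y^2 - 3y + 8) − 548| < ε.

δ = min(2, ε/402)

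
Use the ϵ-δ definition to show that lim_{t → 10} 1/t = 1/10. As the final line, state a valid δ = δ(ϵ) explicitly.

Let ϵ > 0. We seek δ > 0 such that 0 < |t − 10| < δ implies |1/t − (1/10)| < ϵ.
|1/t − (1/10)| = |10 − t|/(10·|t|) = |t − 10|/(10|t|).
Restrict δ ≤ 5. Then |t − 10| < 5 gives |t| > 5, so 10|t| > 50.
Then |1/t − (1/10)| < |t − 10|/50, which is < ϵ when |t − 10| < 50ϵ.
Take δ = min(5, 50ϵ). Then 0 < |t − 10| < δ gives both |t − 10| < 5 and |t − 10| < 50ϵ, so |1/t − (1/10)| < ϵ.

δ = min(5, 50ϵ)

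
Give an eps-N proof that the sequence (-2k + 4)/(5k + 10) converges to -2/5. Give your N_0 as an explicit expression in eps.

Fix eps > 0. For k ≥ 1, |(-2k + 4)/(5k + 10) + 2/5| = |40|/(5(5k + 10)) = 40/(5(5k + 10)).
Since 5k + 10 ≥ 5k for k ≥ 1, this is ≤ 40/(5·5k) = (8/5)/k.
So |(-2k + 4)/(5k + 10) + 2/5| < eps whenever k > (8/5)/eps.
Take N_0 = (8/5)/eps. If k > N_0 then |(-2k + 4)/(5k + 10) + 2/5| ≤ (8/5)/k < eps.

N_0 = (8/5)/eps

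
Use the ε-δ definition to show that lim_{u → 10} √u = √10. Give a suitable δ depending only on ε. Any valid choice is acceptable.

Fix ε > 0. We want δ > 0 such that 0 < |u − 10| < δ implies |√u − √10| < ε.
Multiplying by the conjugate, |√u − √10| = |u − 10|/(√u + √10).
Restrict δ ≤ 10 so that |u − 10| < 10 forces u > 0, and then √u + √10 > √10.
Hence |√u − √10| < |u − 10|/√10, which is < ε once |u − 10| < √10·ε.
Take δ = min(10, √10·ε). If 0 < |u − 10| < δ then u > 0 and |√u − √10| < |u − 10|/√10 < ε.

δ = min(10, √10·ε)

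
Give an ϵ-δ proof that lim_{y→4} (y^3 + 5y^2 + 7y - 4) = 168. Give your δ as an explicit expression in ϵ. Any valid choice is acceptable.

Suppose ϵ > 0. We want δ > 0 such that 0 < |y − 4| < δ implies |(y^3 + 5y^2 + 7y - 4) − 168| < ϵ.
(y^3 + 5y^2 + 7y - 4) − 168 = y^3 + 5y^2 + 7y - 172 = (y − 4)(y^2 + 9y + 43).
So |(y^3 + 5y^2 + 7y - 4) − 168| = |y − 4|·|y^2 + 9y + 43|.
Require δ ≤ 1. Then |y − 4| < 1 gives |y| < 5, and by the triangle inequality |y^2 + 9y + 43| ≤ 5^2 + 9·5 + 43 = 113.
Hence |(y^3 + 5y^2 + 7y - 4) − 168| ≤ 113|y − 4| < ϵ provided |y − 4| < ϵ/113.
Take δ = min(1, ϵ/113). Then 0 < |y − 4| < δ gives both |y − 4| < 1 and |y − 4| < ϵ/113, so |(y^3 + 5y^2 + 7y - 4) − 168| < ϵ.

δ = min(1, ϵ/113)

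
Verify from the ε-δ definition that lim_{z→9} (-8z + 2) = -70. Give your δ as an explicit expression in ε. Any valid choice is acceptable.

δ = ε/8

Fix ε > 0. We need δ > 0 so that 0 < |z − 9| < δ implies |(-8z + 2) + 70| < ε.
Since (-8z + 2) + 70 = -8(z − 9), we have |(-8z + 2) + 70| = 8|z − 9|.
So 8|z − 9| < ε exactly when |z − 9| < ε/8.
Choosing δ = ε/8 gives |(-8z + 2) + 70| = 8|z − 9| < ε whenever |z − 9| < δ.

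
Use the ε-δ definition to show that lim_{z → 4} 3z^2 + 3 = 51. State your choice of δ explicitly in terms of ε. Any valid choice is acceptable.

δ = min(2, ε/30)

Let ε > 0 be given. We want δ > 0 such that 0 < |z − 4| < δ implies |(3z^2 + 3) − 51| < ε.
(3z^2 + 3) − 51 = 3z^2 - 48 = (z − 4)(3z + 12).
So |(3z^2 + 3) − 51| = |z − 4|·|3z + 12|.
Assume first that |z − 4| < 2, so |z| < 6. Then |3z + 12| ≤ 3·6 + 12 = 30.
Hence |(3z^2 + 3) − 51| ≤ 30|z − 4| < ε provided |z − 4| < ε/30.
Take δ = min(2, ε/30). Then 0 < |z − 4| < δ gives both |z − 4| < 2 and |z − 4| < ε/30, so |(3z^2 + 3) − 51| < ε.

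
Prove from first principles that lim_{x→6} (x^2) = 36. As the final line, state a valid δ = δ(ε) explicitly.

δ = min(1, ε/13)

Let ε > 0. We seek δ > 0 with 0 < |x − 6| < δ ⇒ |x^2 − 36| < ε.
Factor: x^2 − 36 = (x − 6)(x + 6), so |x^2 − 36| = |x − 6|·|x + 6|.
Impose δ ≤ 1 so that |x| < 7; then |x + 6| ≤ 13.
Hence |x^2 − 36| ≤ 13|x − 6|, which is < ε once |x − 6| < ε/13.
Take δ = min(1, ε/13). If 0 < |x − 6| < δ then both bounds hold and |x^2 − 36| ≤ 13|x − 6| < 13·(ε/13) = ε.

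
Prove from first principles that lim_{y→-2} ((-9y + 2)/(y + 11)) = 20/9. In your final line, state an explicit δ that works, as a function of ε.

δ = min(9/2, (81/202)ε)

Suppose ε > 0. We want δ > 0 with 0 < |y + 2| < δ ⇒ |(-9y + 2)/(y + 11) − (20/9)| < ε.
Combining over a common denominator, (-9y + 2)/(y + 11) − (20/9) = [(-9y + 2)·9 − 20·(y + 11)] / [9·(y + 11)] = -101(y + 2) / (9(y + 11)).
So |(-9y + 2)/(y + 11) − (20/9)| = 101|y + 2| / (9·|y + 11|).
Require δ ≤ 9/2, so |y + 11| ≥ |9| − |y + 2| > 9 − 9/2 = 9/2.
Hence |(-9y + 2)/(y + 11) − (20/9)| < 101|y + 2|/(9·(9/2)) = (202/81)|y + 2|, which is < ε once |y + 2| < (81/202)ε.
Take δ = min(9/2, (81/202)ε). Then 0 < |y + 2| < δ forces both bounds, so |(-9y + 2)/(y + 11) − (20/9)| < ε.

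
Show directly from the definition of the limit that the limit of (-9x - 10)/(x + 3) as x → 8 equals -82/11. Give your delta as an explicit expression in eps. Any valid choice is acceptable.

delta = min(11/2, (121/34)eps)

Fix eps > 0. We want delta > 0 with 0 < |x − 8| < delta ⇒ |(-9x - 10)/(x + 3) + 82/11| < eps.
Combining over a common denominator, (-9x - 10)/(x + 3) + 82/11 = [(-9x - 10)·11 − (-82)·(x + 3)] / [11·(x + 3)] = -17(x − 8) / (11(x + 3)).
So |(-9x - 10)/(x + 3) + 82/11| = 17|x − 8| / (11·|x + 3|).
Require delta ≤ 11/2, so |x + 3| ≥ |11| − |x − 8| > 11 − 11/2 = 11/2.
Hence |(-9x - 10)/(x + 3) + 82/11| < 17|x − 8|/(11·(11/2)) = (34/121)|x − 8|, which is < eps once |x − 8| < (121/34)eps.
Take delta = min(11/2, (121/34)eps). Then 0 < |x − 8| < delta forces both bounds, so |(-9x - 10)/(x + 3) + 82/11| < eps.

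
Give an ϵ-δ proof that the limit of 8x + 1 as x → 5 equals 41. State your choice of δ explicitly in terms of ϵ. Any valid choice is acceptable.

Suppose ϵ > 0. We need δ > 0 so that 0 < |x − 5| < δ implies |(8x + 1) − 41| < ϵ.
Since (8x + 1) − 41 = 8(x − 5), we have |(8x + 1) − 41| = 8|x − 5|.
Thus it suffices that |x − 5| < ϵ/8.
Take δ = ϵ/8. If 0 < |x − 5| < δ then |(8x + 1) − 41| = 8|x − 5| < 8·(ϵ/8) = ϵ.

δ = ϵ/8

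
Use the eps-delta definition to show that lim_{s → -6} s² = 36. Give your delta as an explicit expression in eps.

delta = min(1, eps/13)

Fix eps > 0. We seek delta > 0 with 0 < |s + 6| < delta ⇒ |s² − 36| < eps.
Factor: s² − 36 = (s + 6)(s - 6), so |s² − 36| = |s + 6|·|s - 6|.
Impose delta ≤ 1 so that |s| < 7; then |s - 6| ≤ 13.
Hence |s² − 36| ≤ 13|s + 6|, which is < eps once |s + 6| < eps/13.
Take delta = min(1, eps/13). If 0 < |s + 6| < delta then both bounds hold and |s² − 36| ≤ 13|s + 6| < 13·(eps/13) = eps.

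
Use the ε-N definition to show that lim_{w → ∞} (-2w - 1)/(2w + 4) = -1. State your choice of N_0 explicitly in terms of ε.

Let ε > 0 be given. We seek N_0 > 0 such that w > N_0 implies |(-2w - 1)/(2w + 4) + 1| < ε.
(-2w - 1)/(2w + 4) + 1 = (2(-2w - 1) − (-2)(2w + 4)) / (2(2w + 4)) = 6/(2(2w + 4)).
For w > 0 we have 2w + 4 > 2w, so |(-2w - 1)/(2w + 4) + 1| = 6/(2(2w + 4)) < 6/(2·2w) = (3/2)/w.
Thus |(-2w - 1)/(2w + 4) + 1| < ε whenever w > (3/2)/ε.
Take N_0 = (3/2)/ε. If w > N_0 then |(-2w - 1)/(2w + 4) + 1| < (3/2)/w < ε.

N_0 = (3/2)/ε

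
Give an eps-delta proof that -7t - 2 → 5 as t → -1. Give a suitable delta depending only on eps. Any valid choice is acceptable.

Let eps > 0 be given. We need delta > 0 so that 0 < |t + 1| < delta implies |(-7t - 2) − 5| < eps.
|(-7t - 2) − 5| = |-7t - 7| = 7|t + 1|.
Thus it suffices that |t + 1| < eps/7.
Take delta = eps/7. If 0 < |t + 1| < delta then |(-7t - 2) − 5| = 7|t + 1| < 7·(eps/7) = eps.

delta = eps/7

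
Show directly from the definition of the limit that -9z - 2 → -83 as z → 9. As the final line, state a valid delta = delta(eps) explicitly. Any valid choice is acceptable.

Let eps > 0 be given. We need delta > 0 so that 0 < |z − 9| < delta implies |(-9z - 2) + 83| < eps.
|(-9z - 2) + 83| = |-9z + 81| = 9|z − 9|.
Thus it suffices that |z − 9| < eps/9.
Take delta = eps/9. If 0 < |z − 9| < delta then |(-9z - 2) + 83| = 9|z − 9| < 9·(eps/9) = eps.

delta = eps/9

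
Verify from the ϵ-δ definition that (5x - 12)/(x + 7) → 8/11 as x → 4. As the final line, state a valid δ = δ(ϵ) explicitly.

δ = min(11/2, (121/94)ϵ)

Let ϵ > 0 be given. We want δ > 0 with 0 < |x − 4| < δ ⇒ |(5x - 12)/(x + 7) − (8/11)| < ϵ.
Combining over a common denominator, (5x - 12)/(x + 7) − (8/11) = [(5x - 12)·11 − 8·(x + 7)] / [11·(x + 7)] = 47(x − 4) / (11(x + 7)).
So |(5x - 12)/(x + 7) − (8/11)| = 47|x − 4| / (11·|x + 7|).
Restrict δ ≤ 11/2. Then |x − 4| < 11/2 gives |x + 7| = |(x − 4) + 11| ≥ 11 − 11/2 = 11/2.
Hence |(5x - 12)/(x + 7) − (8/11)| < 47|x − 4|/(11·(11/2)) = (94/121)|x − 4|, which is < ϵ once |x − 4| < (121/94)ϵ.
Take δ = min(11/2, (121/94)ϵ). Then 0 < |x − 4| < δ forces both bounds, so |(5x - 12)/(x + 7) − (8/11)| < ϵ.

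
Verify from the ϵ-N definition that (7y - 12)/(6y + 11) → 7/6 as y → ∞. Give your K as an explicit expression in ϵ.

Let ϵ > 0 be given. We seek K > 0 such that y > K implies |(7y - 12)/(6y + 11) − (7/6)| < ϵ.
(7y - 12)/(6y + 11) − (7/6) = (6(7y - 12) − 7(6y + 11)) / (6(6y + 11)) = -149/(6(6y + 11)).
For y > 0 we have 6y + 11 > 6y, so |(7y - 12)/(6y + 11) − (7/6)| = 149/(6(6y + 11)) < 149/(6·6y) = (149/36)/y.
Thus |(7y - 12)/(6y + 11) − (7/6)| < ϵ whenever y > (149/36)/ϵ.
Take K = (149/36)/ϵ. If y > K then |(7y - 12)/(6y + 11) − (7/6)| < (149/36)/y < ϵ.

K = (149/36)/ϵ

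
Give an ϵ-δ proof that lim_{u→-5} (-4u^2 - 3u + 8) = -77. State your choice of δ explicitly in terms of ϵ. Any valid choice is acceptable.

δ = min(1, ϵ/41)

Suppose ϵ > 0. We want δ > 0 such that 0 < |u + 5| < δ implies |(-4u^2 - 3u + 8) + 77| < ϵ.
(-4u^2 - 3u + 8) + 77 = -4u^2 - 3u + 85 = (u + 5)(-4u + 17).
So |(-4u^2 - 3u + 8) + 77| = |u + 5|·|-4u + 17|.
Assume first that |u + 5| < 1, so |u| < 6. Then |-4u + 17| ≤ 4·6 + 17 = 41.
Hence |(-4u^2 - 3u + 8) + 77| ≤ 41|u + 5| < ϵ provided |u + 5| < ϵ/41.
Choosing δ = min(1, ϵ/41) ensures both conditions, hence |(-4u^2 - 3u + 8) + 77| < ϵ.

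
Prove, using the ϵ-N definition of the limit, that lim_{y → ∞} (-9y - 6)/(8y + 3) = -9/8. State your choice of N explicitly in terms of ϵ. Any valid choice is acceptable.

Suppose ϵ > 0. We seek N > 0 such that y > N implies |(-9y - 6)/(8y + 3) + 9/8| < ϵ.
(-9y - 6)/(8y + 3) + 9/8 = (8(-9y - 6) − (-9)(8y + 3)) / (8(8y + 3)) = -21/(8(8y + 3)).
For y > 0 we have 8y + 3 > 8y, so |(-9y - 6)/(8y + 3) + 9/8| = 21/(8(8y + 3)) < 21/(8·8y) = (21/64)/y.
Thus |(-9y - 6)/(8y + 3) + 9/8| < ϵ whenever y > (21/64)/ϵ.
Take N = (21/64)/ϵ. If y > N then |(-9y - 6)/(8y + 3) + 9/8| < (21/64)/y < ϵ.

N = (21/64)/ϵ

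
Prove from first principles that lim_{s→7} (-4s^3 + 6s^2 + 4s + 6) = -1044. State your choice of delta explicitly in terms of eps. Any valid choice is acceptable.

delta = min(1, eps/582)

Let eps > 0 be given. We want delta > 0 such that 0 < |s − 7| < delta implies |(-4s^3 + 6s^2 + 4s + 6) + 1044| < eps.
(-4s^3 + 6s^2 + 4s + 6) + 1044 = -4s^3 + 6s^2 + 4s + 1050 = (s − 7)(-4s^2 - 22s - 150).
So |(-4s^3 + 6s^2 + 4s + 6) + 1044| = |s − 7|·|-4s^2 - 22s - 150|.
Require delta ≤ 1. Then |s − 7| < 1 gives |s| < 8, and by the triangle inequality |-4s^2 - 22s - 150| ≤ 4·8^2 + 22·8 + 150 = 582.
Hence |(-4s^3 + 6s^2 + 4s + 6) + 1044| ≤ 582|s − 7| < eps provided |s − 7| < eps/582.
Take delta = min(1, eps/582). Then 0 < |s − 7| < delta gives both |s − 7| < 1 and |s − 7| < eps/582, so |(-4s^3 + 6s^2 + 4s + 6) + 1044| < eps.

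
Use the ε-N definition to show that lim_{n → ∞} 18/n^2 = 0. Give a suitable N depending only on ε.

Let ε > 0 be given. For n ≥ 1, |18/n^2 − 0| = 18/n^2.
18/n^2 < ε ⇔ n^2 > 18/ε ⇔ n > (18/ε)^{1/2}.
Take N = (18/ε)^{1/2}. Then n > N implies 18/n^2 < ε.

N = (18/ε)^{1/2}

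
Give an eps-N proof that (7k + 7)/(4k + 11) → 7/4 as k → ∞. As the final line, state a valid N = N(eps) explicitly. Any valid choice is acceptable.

N = (49/16)/eps

Fix eps > 0. For k ≥ 1, |(7k + 7)/(4k + 11) − (7/4)| = |-49|/(4(4k + 11)) = 49/(4(4k + 11)).
Since 4k + 11 ≥ 4k for k ≥ 1, this is ≤ 49/(4·4k) = (49/16)/k.
So |(7k + 7)/(4k + 11) − (7/4)| < eps whenever k > (49/16)/eps.
Take N = (49/16)/eps. If k > N then |(7k + 7)/(4k + 11) − (7/4)| ≤ (49/16)/k < eps.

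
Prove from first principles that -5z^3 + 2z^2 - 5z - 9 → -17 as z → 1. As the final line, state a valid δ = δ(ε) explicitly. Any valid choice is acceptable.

δ = min(1, ε/34)

Let ε > 0 be given. We want δ > 0 such that 0 < |z − 1| < δ implies |(-5z^3 + 2z^2 - 5z - 9) + 17| < ε.
(-5z^3 + 2z^2 - 5z - 9) + 17 = -5z^3 + 2z^2 - 5z + 8 = (z − 1)(-5z^2 - 3z - 8).
So |(-5z^3 + 2z^2 - 5z - 9) + 17| = |z − 1|·|-5z^2 - 3z - 8|.
Assume first that |z − 1| < 1, so |z| < 2. Then |-5z^2 - 3z - 8| ≤ 5·2^2 + 3·2 + 8 = 34.
Hence |(-5z^3 + 2z^2 - 5z - 9) + 17| ≤ 34|z − 1| < ε provided |z − 1| < ε/34.
Take δ = min(1, ε/34). Then 0 < |z − 1| < δ gives both |z − 1| < 1 and |z − 1| < ε/34, so |(-5z^3 + 2z^2 - 5z - 9) + 17| < ε.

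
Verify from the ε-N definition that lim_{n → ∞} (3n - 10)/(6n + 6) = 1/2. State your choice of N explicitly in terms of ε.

N = (13/6)/ε

Let ε > 0 be given. For n ≥ 1, |(3n - 10)/(6n + 6) − (1/2)| = |-78|/(6(6n + 6)) = 78/(6(6n + 6)).
Since 6n + 6 ≥ 6n for n ≥ 1, this is ≤ 78/(6·6n) = (13/6)/n.
So |(3n - 10)/(6n + 6) − (1/2)| < ε whenever n > (13/6)/ε.
Take N = (13/6)/ε. If n > N then |(3n - 10)/(6n + 6) − (1/2)| ≤ (13/6)/n < ε.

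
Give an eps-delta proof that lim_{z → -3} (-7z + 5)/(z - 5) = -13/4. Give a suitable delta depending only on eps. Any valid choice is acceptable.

delta = min(4, (16/15)eps)

Suppose eps > 0. We want delta > 0 with 0 < |z + 3| < delta ⇒ |(-7z + 5)/(z - 5) + 13/4| < eps.
Combining over a common denominator, (-7z + 5)/(z - 5) + 13/4 = [(-7z + 5)·(-8) − 26·(z - 5)] / [(-8)·(z - 5)] = 30(z + 3) / ((-8)(z - 5)).
So |(-7z + 5)/(z - 5) + 13/4| = 30|z + 3| / (8·|z − 5|).
Restrict delta ≤ 4. Then |z + 3| < 4 gives |z − 5| = |(z + 3) + (-8)| ≥ 8 − 4 = 4.
Hence |(-7z + 5)/(z - 5) + 13/4| < 30|z + 3|/(8·4) = (15/16)|z + 3|, which is < eps once |z + 3| < (16/15)eps.
Take delta = min(4, (16/15)eps). Then 0 < |z + 3| < delta forces both bounds, so |(-7z + 5)/(z - 5) + 13/4| < eps.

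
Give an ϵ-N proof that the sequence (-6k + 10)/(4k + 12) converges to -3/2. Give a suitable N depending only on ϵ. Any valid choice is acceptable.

N = 7/ϵ

Suppose ϵ > 0. For k ≥ 1, |(-6k + 10)/(4k + 12) + 3/2| = |112|/(4(4k + 12)) = 112/(4(4k + 12)).
Since 4k + 12 ≥ 4k for k ≥ 1, this is ≤ 112/(4·4k) = 7/k.
So |(-6k + 10)/(4k + 12) + 3/2| < ϵ whenever k > 7/ϵ.
Take N = 7/ϵ. If k > N then |(-6k + 10)/(4k + 12) + 3/2| ≤ 7/k < ϵ.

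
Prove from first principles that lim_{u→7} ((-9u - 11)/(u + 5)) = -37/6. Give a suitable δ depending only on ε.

δ = min(6, (36/17)ε)

Suppose ε > 0. We want δ > 0 with 0 < |u − 7| < δ ⇒ |(-9u - 11)/(u + 5) + 37/6| < ε.
Combining over a common denominator, (-9u - 11)/(u + 5) + 37/6 = [(-9u - 11)·12 − (-74)·(u + 5)] / [12·(u + 5)] = -34(u − 7) / (12(u + 5)).
So |(-9u - 11)/(u + 5) + 37/6| = 34|u − 7| / (12·|u + 5|).
Require δ ≤ 6, so |u + 5| ≥ |12| − |u − 7| > 12 − 6 = 6.
Hence |(-9u - 11)/(u + 5) + 37/6| < 34|u − 7|/(12·6) = (17/36)|u − 7|, which is < ε once |u − 7| < (36/17)ε.
Take δ = min(6, (36/17)ε). Then 0 < |u − 7| < δ forces both bounds, so |(-9u - 11)/(u + 5) + 37/6| < ε.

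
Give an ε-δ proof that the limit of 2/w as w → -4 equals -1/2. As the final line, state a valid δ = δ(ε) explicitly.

Suppose ε > 0. We seek δ > 0 such that 0 < |w + 4| < δ implies |2/w + 1/2| < ε.
|2/w + 1/2| = 2·|-4 − w|/(4·|w|) = 2|w + 4|/(4|w|).
Restrict δ ≤ 2. Then |w + 4| < 2 gives |w| > 2, so 4|w| > 8.
Then |2/w + 1/2| < 2|w + 4|/8, which is < ε when |w + 4| < 4ε.
Take δ = min(2, 4ε). Then 0 < |w + 4| < δ gives both |w + 4| < 2 and |w + 4| < 4ε, so |2/w + 1/2| < ε.

δ = min(2, 4ε)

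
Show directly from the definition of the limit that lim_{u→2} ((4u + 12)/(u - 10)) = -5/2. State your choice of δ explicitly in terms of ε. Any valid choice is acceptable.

δ = min(4, (8/13)ε)

Fix ε > 0. We want δ > 0 with 0 < |u − 2| < δ ⇒ |(4u + 12)/(u - 10) + 5/2| < ε.
Combining over a common denominator, (4u + 12)/(u - 10) + 5/2 = [(4u + 12)·(-8) − 20·(u - 10)] / [(-8)·(u - 10)] = -52(u − 2) / ((-8)(u - 10)).
So |(4u + 12)/(u - 10) + 5/2| = 52|u − 2| / (8·|u − 10|).
Restrict δ ≤ 4. Then |u − 2| < 4 gives |u − 10| = |(u − 2) + (-8)| ≥ 8 − 4 = 4.
Hence |(4u + 12)/(u - 10) + 5/2| < 52|u − 2|/(8·4) = (13/8)|u − 2|, which is < ε once |u − 2| < (8/13)ε.
Take δ = min(4, (8/13)ε). Then 0 < |u − 2| < δ forces both bounds, so |(4u + 12)/(u - 10) + 5/2| < ε.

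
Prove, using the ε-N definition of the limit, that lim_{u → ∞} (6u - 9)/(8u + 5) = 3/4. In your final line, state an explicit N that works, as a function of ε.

N = (51/32)/ε

Let ε > 0. We seek N > 0 such that u > N implies |(6u - 9)/(8u + 5) − (3/4)| < ε.
(6u - 9)/(8u + 5) − (3/4) = (8(6u - 9) − 6(8u + 5)) / (8(8u + 5)) = -102/(8(8u + 5)).
For u > 0 we have 8u + 5 > 8u, so |(6u - 9)/(8u + 5) − (3/4)| = 102/(8(8u + 5)) < 102/(8·8u) = (51/32)/u.
Thus |(6u - 9)/(8u + 5) − (3/4)| < ε whenever u > (51/32)/ε.
Take N = (51/32)/ε. If u > N then |(6u - 9)/(8u + 5) − (3/4)| < (51/32)/u < ε.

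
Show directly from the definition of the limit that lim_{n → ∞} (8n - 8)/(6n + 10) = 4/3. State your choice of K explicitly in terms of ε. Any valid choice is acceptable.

Let ε > 0 be given. For n ≥ 1, |(8n - 8)/(6n + 10) − (4/3)| = |-128|/(6(6n + 10)) = 128/(6(6n + 10)).
Since 6n + 10 ≥ 6n for n ≥ 1, this is ≤ 128/(6·6n) = (32/9)/n.
So |(8n - 8)/(6n + 10) − (4/3)| < ε whenever n > (32/9)/ε.
Take K = (32/9)/ε. If n > K then |(8n - 8)/(6n + 10) − (4/3)| ≤ (32/9)/n < ε.

K = (32/9)/ε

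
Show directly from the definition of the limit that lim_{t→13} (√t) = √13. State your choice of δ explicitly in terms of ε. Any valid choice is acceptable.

δ = min(13, √13·ε)

Let ε > 0 be given. We want δ > 0 such that 0 < |t − 13| < δ implies |√t − √13| < ε.
Rationalise: √t − √13 = (t − 13)/(√t + √13), so |√t − √13| = |t − 13|/(√t + √13).
Restrict δ ≤ 13 so that |t − 13| < 13 forces t > 0, and then √t + √13 > √13.
Hence |√t − √13| < |t − 13|/√13, which is < ε once |t − 13| < √13·ε.
Take δ = min(13, √13·ε). If 0 < |t − 13| < δ then t > 0 and |√t − √13| < |t − 13|/√13 < ε.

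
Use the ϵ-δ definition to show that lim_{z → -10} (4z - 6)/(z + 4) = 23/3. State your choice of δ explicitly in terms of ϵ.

Let ϵ > 0. We want δ > 0 with 0 < |z + 10| < δ ⇒ |(4z - 6)/(z + 4) − (23/3)| < ϵ.
Combining over a common denominator, (4z - 6)/(z + 4) − (23/3) = [(4z - 6)·(-6) − (-46)·(z + 4)] / [(-6)·(z + 4)] = 22(z + 10) / ((-6)(z + 4)).
So |(4z - 6)/(z + 4) − (23/3)| = 22|z + 10| / (6·|z + 4|).
Require δ ≤ 3, so |z + 4| ≥ |-6| − |z + 10| > 6 − 3 = 3.
Hence |(4z - 6)/(z + 4) − (23/3)| < 22|z + 10|/(6·3) = (11/9)|z + 10|, which is < ϵ once |z + 10| < (9/11)ϵ.
Take δ = min(3, (9/11)ϵ). Then 0 < |z + 10| < δ forces both bounds, so |(4z - 6)/(z + 4) − (23/3)| < ϵ.

δ = min(3, (9/11)ϵ)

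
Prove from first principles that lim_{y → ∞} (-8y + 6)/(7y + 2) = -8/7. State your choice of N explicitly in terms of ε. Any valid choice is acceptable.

Let ε > 0 be given. We seek N > 0 such that y > N implies |(-8y + 6)/(7y + 2) + 8/7| < ε.
(-8y + 6)/(7y + 2) + 8/7 = (7(-8y + 6) − (-8)(7y + 2)) / (7(7y + 2)) = 58/(7(7y + 2)).
For y > 0 we have 7y + 2 > 7y, so |(-8y + 6)/(7y + 2) + 8/7| = 58/(7(7y + 2)) < 58/(7·7y) = (58/49)/y.
Thus |(-8y + 6)/(7y + 2) + 8/7| < ε whenever y > (58/49)/ε.
Take N = (58/49)/ε. If y > N then |(-8y + 6)/(7y + 2) + 8/7| < (58/49)/y < ε.

N = (58/49)/ε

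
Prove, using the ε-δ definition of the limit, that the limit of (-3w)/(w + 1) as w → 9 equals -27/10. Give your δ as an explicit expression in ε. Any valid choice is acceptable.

Let ε > 0. We want δ > 0 with 0 < |w − 9| < δ ⇒ |(-3w)/(w + 1) + 27/10| < ε.
Combining over a common denominator, (-3w)/(w + 1) + 27/10 = [(-3w)·10 − (-27)·(w + 1)] / [10·(w + 1)] = -3(w − 9) / (10(w + 1)).
So |(-3w)/(w + 1) + 27/10| = 3|w − 9| / (10·|w + 1|).
Restrict δ ≤ 5. Then |w − 9| < 5 gives |w + 1| = |(w − 9) + 10| ≥ 10 − 5 = 5.
Hence |(-3w)/(w + 1) + 27/10| < 3|w − 9|/(10·5) = (3/50)|w − 9|, which is < ε once |w − 9| < (50/3)ε.
Take δ = min(5, (50/3)ε). Then 0 < |w − 9| < δ forces both bounds, so |(-3w)/(w + 1) + 27/10| < ε.

δ = min(5, (50/3)ε)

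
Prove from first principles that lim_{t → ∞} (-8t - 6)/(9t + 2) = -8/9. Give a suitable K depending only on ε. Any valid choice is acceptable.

K = (38/81)/ε

Suppose ε > 0. We seek K > 0 such that t > K implies |(-8t - 6)/(9t + 2) + 8/9| < ε.
(-8t - 6)/(9t + 2) + 8/9 = (9(-8t - 6) − (-8)(9t + 2)) / (9(9t + 2)) = -38/(9(9t + 2)).
For t > 0 we have 9t + 2 > 9t, so |(-8t - 6)/(9t + 2) + 8/9| = 38/(9(9t + 2)) < 38/(9·9t) = (38/81)/t.
Thus |(-8t - 6)/(9t + 2) + 8/9| < ε whenever t > (38/81)/ε.
Take K = (38/81)/ε. If t > K then |(-8t - 6)/(9t + 2) + 8/9| < (38/81)/t < ε.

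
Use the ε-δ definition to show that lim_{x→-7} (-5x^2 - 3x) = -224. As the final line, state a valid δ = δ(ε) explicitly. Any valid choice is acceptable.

Suppose ε > 0. We want δ > 0 such that 0 < |x + 7| < δ implies |(-5x^2 - 3x) + 224| < ε.
(-5x^2 - 3x) + 224 = -5x^2 - 3x + 224 = (x + 7)(-5x + 32).
So |(-5x^2 - 3x) + 224| = |x + 7|·|-5x + 32|.
Assume first that |x + 7| < 1, so |x| < 8. Then |-5x + 32| ≤ 5·8 + 32 = 72.
Hence |(-5x^2 - 3x) + 224| ≤ 72|x + 7| < ε provided |x + 7| < ε/72.
Choosing δ = min(1, ε/72) ensures both conditions, hence |(-5x^2 - 3x) + 224| < ε.

δ = min(1, ε/72)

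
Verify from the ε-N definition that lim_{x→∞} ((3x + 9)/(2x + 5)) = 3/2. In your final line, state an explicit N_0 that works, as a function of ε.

N_0 = (3/4)/ε

Suppose ε > 0. We seek N_0 > 0 such that x > N_0 implies |(3x + 9)/(2x + 5) − (3/2)| < ε.
(3x + 9)/(2x + 5) − (3/2) = (2(3x + 9) − 3(2x + 5)) / (2(2x + 5)) = 3/(2(2x + 5)).
For x > 0 we have 2x + 5 > 2x, so |(3x + 9)/(2x + 5) − (3/2)| = 3/(2(2x + 5)) < 3/(2·2x) = (3/4)/x.
Thus |(3x + 9)/(2x + 5) − (3/2)| < ε whenever x > (3/4)/ε.
Take N_0 = (3/4)/ε. If x > N_0 then |(3x + 9)/(2x + 5) − (3/2)| < (3/4)/x < ε.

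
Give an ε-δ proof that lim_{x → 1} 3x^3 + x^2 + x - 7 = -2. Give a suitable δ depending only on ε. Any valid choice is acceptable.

δ = min(2, ε/44)

Suppose ε > 0. We want δ > 0 such that 0 < |x − 1| < δ implies |(3x^3 + x^2 + x - 7) + 2| < ε.
(3x^3 + x^2 + x - 7) + 2 = 3x^3 + x^2 + x - 5 = (x − 1)(3x^2 + 4x + 5).
So |(3x^3 + x^2 + x - 7) + 2| = |x − 1|·|3x^2 + 4x + 5|.
Require δ ≤ 2. Then |x − 1| < 2 gives |x| < 3, and by the triangle inequality |3x^2 + 4x + 5| ≤ 3·3^2 + 4·3 + 5 = 44.
Hence |(3x^3 + x^2 + x - 7) + 2| ≤ 44|x − 1| < ε provided |x − 1| < ε/44.
Take δ = min(2, ε/44). Then 0 < |x − 1| < δ gives both |x − 1| < 2 and |x − 1| < ε/44, so |(3x^3 + x^2 + x - 7) + 2| < ε.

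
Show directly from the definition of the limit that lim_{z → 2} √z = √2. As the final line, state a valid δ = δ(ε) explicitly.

Fix ε > 0. We want δ > 0 such that 0 < |z − 2| < δ implies |√z − √2| < ε.
Multiplying by the conjugate, |√z − √2| = |z − 2|/(√z + √2).
Restrict δ ≤ 2 so that |z − 2| < 2 forces z > 0, and then √z + √2 > √2.
Hence |√z − √2| < |z − 2|/√2, which is < ε once |z − 2| < √2·ε.
Take δ = min(2, √2·ε). If 0 < |z − 2| < δ then z > 0 and |√z − √2| < |z − 2|/√2 < ε.

δ = min(2, √2·ε)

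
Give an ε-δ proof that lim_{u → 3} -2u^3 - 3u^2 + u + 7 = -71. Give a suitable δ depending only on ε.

δ = min(1, ε/94)

Fix ε > 0. We want δ > 0 such that 0 < |u − 3| < δ implies |(-2u^3 - 3u^2 + u + 7) + 71| < ε.
(-2u^3 - 3u^2 + u + 7) + 71 = -2u^3 - 3u^2 + u + 78 = (u − 3)(-2u^2 - 9u - 26).
So |(-2u^3 - 3u^2 + u + 7) + 71| = |u − 3|·|-2u^2 - 9u - 26|.
Require δ ≤ 1. Then |u − 3| < 1 gives |u| < 4, and by the triangle inequality |-2u^2 - 9u - 26| ≤ 2·4^2 + 9·4 + 26 = 94.
Hence |(-2u^3 - 3u^2 + u + 7) + 71| ≤ 94|u − 3| < ε provided |u − 3| < ε/94.
Choosing δ = min(1, ε/94) ensures both conditions, hence |(-2u^3 - 3u^2 + u + 7) + 71| < ε.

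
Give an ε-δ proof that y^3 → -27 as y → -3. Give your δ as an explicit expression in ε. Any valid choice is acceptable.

Suppose ε > 0. We seek δ > 0 with 0 < |y + 3| < δ ⇒ |y^3 + 27| < ε.
Factor: y^3 + 27 = (y + 3)(y^2 - 3y + 9), so |y^3 + 27| = |y + 3|·|y^2 - 3y + 9|.
Impose δ ≤ 1 so that |y| < 4; then |y^2 - 3y + 9| ≤ 37.
Hence |y^3 + 27| ≤ 37|y + 3|, which is < ε once |y + 3| < ε/37.
Take δ = min(1, ε/37). If 0 < |y + 3| < δ then both bounds hold and |y^3 + 27| ≤ 37|y + 3| < 37·(ε/37) = ε.

δ = min(1, ε/37)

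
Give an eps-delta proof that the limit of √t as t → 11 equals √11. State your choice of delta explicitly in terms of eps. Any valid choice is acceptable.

delta = min(11, √11·eps)

Suppose eps > 0. We want delta > 0 such that 0 < |t − 11| < delta implies |√t − √11| < eps.
Rationalise: √t − √11 = (t − 11)/(√t + √11), so |√t − √11| = |t − 11|/(√t + √11).
Restrict delta ≤ 11 so that |t − 11| < 11 forces t > 0, and then √t + √11 > √11.
Hence |√t − √11| < |t − 11|/√11, which is < eps once |t − 11| < √11·eps.
Take delta = min(11, √11·eps). If 0 < |t − 11| < delta then t > 0 and |√t − √11| < |t − 11|/√11 < eps.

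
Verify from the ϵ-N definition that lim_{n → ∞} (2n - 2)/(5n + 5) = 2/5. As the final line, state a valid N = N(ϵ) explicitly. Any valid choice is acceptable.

N = (4/5)/ϵ

Fix ϵ > 0. For n ≥ 1, |(2n - 2)/(5n + 5) − (2/5)| = |-20|/(5(5n + 5)) = 20/(5(5n + 5)).
Since 5n + 5 ≥ 5n for n ≥ 1, this is ≤ 20/(5·5n) = (4/5)/n.
So |(2n - 2)/(5n + 5) − (2/5)| < ϵ whenever n > (4/5)/ϵ.
Take N = (4/5)/ϵ. If n > N then |(2n - 2)/(5n + 5) − (2/5)| ≤ (4/5)/n < ϵ.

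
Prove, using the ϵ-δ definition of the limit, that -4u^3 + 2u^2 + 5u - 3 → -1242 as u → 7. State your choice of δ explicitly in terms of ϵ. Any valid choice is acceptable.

δ = min(2, ϵ/735)

Let ϵ > 0. We want δ > 0 such that 0 < |u − 7| < δ implies |(-4u^3 + 2u^2 + 5u - 3) + 1242| < ϵ.
(-4u^3 + 2u^2 + 5u - 3) + 1242 = -4u^3 + 2u^2 + 5u + 1239 = (u − 7)(-4u^2 - 26u - 177).
So |(-4u^3 + 2u^2 + 5u - 3) + 1242| = |u − 7|·|-4u^2 - 26u - 177|.
Require δ ≤ 2. Then |u − 7| < 2 gives |u| < 9, and by the triangle inequality |-4u^2 - 26u - 177| ≤ 4·9^2 + 26·9 + 177 = 735.
Hence |(-4u^3 + 2u^2 + 5u - 3) + 1242| ≤ 735|u − 7| < ϵ provided |u − 7| < ϵ/735.
Choosing δ = min(2, ϵ/735) ensures both conditions, hence |(-4u^3 + 2u^2 + 5u - 3) + 1242| < ϵ.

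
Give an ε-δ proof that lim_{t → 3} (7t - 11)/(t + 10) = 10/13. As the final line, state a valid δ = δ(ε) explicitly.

Let ε > 0. We want δ > 0 with 0 < |t − 3| < δ ⇒ |(7t - 11)/(t + 10) − (10/13)| < ε.
Combining over a common denominator, (7t - 11)/(t + 10) − (10/13) = [(7t - 11)·13 − 10·(t + 10)] / [13·(t + 10)] = 81(t − 3) / (13(t + 10)).
So |(7t - 11)/(t + 10) − (10/13)| = 81|t − 3| / (13·|t + 10|).
Require δ ≤ 13/2, so |t + 10| ≥ |13| − |t − 3| > 13 − 13/2 = 13/2.
Hence |(7t - 11)/(t + 10) − (10/13)| < 81|t − 3|/(13·(13/2)) = (162/169)|t − 3|, which is < ε once |t − 3| < (169/162)ε.
Take δ = min(13/2, (169/162)ε). Then 0 < |t − 3| < δ forces both bounds, so |(7t - 11)/(t + 10) − (10/13)| < ε.

δ = min(13/2, (169/162)ε)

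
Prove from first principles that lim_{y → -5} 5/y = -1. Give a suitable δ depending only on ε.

δ = min(5/2, (5/2)ε)

Let ε > 0 be given. We seek δ > 0 such that 0 < |y + 5| < δ implies |5/y + 1| < ε.
|5/y + 1| = 5·|-5 − y|/(5·|y|) = 5|y + 5|/(5|y|).
Require δ ≤ 5/2 so that |y| > 5 − 5/2 = 5/2, hence 5|y| > 25/2.
Then |5/y + 1| < 5|y + 5|/(25/2), which is < ε when |y + 5| < (5/2)ε.
Take δ = min(5/2, (5/2)ε). Then 0 < |y + 5| < δ gives both |y + 5| < 5/2 and |y + 5| < (5/2)ε, so |5/y + 1| < ε.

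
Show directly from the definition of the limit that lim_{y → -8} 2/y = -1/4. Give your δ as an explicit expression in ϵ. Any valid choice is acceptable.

δ = min(4, 16ϵ)

Suppose ϵ > 0. We seek δ > 0 such that 0 < |y + 8| < δ implies |2/y + 1/4| < ϵ.
|2/y + 1/4| = 2·|-8 − y|/(8·|y|) = 2|y + 8|/(8|y|).
Restrict δ ≤ 4. Then |y + 8| < 4 gives |y| > 4, so 8|y| > 32.
Then |2/y + 1/4| < 2|y + 8|/32, which is < ϵ when |y + 8| < 16ϵ.
Take δ = min(4, 16ϵ). Then 0 < |y + 8| < δ gives both |y + 8| < 4 and |y + 8| < 16ϵ, so |2/y + 1/4| < ϵ.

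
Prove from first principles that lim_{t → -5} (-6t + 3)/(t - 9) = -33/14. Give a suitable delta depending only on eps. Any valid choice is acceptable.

delta = min(7, (98/51)eps)

Let eps > 0. We want delta > 0 with 0 < |t + 5| < delta ⇒ |(-6t + 3)/(t - 9) + 33/14| < eps.
Combining over a common denominator, (-6t + 3)/(t - 9) + 33/14 = [(-6t + 3)·(-14) − 33·(t - 9)] / [(-14)·(t - 9)] = 51(t + 5) / ((-14)(t - 9)).
So |(-6t + 3)/(t - 9) + 33/14| = 51|t + 5| / (14·|t − 9|).
Require delta ≤ 7, so |t − 9| ≥ |-14| − |t + 5| > 14 − 7 = 7.
Hence |(-6t + 3)/(t - 9) + 33/14| < 51|t + 5|/(14·7) = (51/98)|t + 5|, which is < eps once |t + 5| < (98/51)eps.
Take delta = min(7, (98/51)eps). Then 0 < |t + 5| < delta forces both bounds, so |(-6t + 3)/(t - 9) + 33/14| < eps.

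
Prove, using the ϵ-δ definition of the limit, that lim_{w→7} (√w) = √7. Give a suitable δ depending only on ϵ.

Suppose ϵ > 0. We want δ > 0 such that 0 < |w − 7| < δ implies |√w − √7| < ϵ.
Multiplying by the conjugate, |√w − √7| = |w − 7|/(√w + √7).
Restrict δ ≤ 7 so that |w − 7| < 7 forces w > 0, and then √w + √7 > √7.
Hence |√w − √7| < |w − 7|/√7, which is < ϵ once |w − 7| < √7·ϵ.
Take δ = min(7, √7·ϵ). If 0 < |w − 7| < δ then w > 0 and |√w − √7| < |w − 7|/√7 < ϵ.

δ = min(7, √7·ϵ)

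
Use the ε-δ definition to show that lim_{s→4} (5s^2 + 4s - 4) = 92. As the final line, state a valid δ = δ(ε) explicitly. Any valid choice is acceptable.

δ = min(1, ε/49)

Suppose ε > 0. We want δ > 0 such that 0 < |s − 4| < δ implies |(5s^2 + 4s - 4) − 92| < ε.
(5s^2 + 4s - 4) − 92 = 5s^2 + 4s - 96 = (s − 4)(5s + 24).
So |(5s^2 + 4s - 4) − 92| = |s − 4|·|5s + 24|.
Assume first that |s − 4| < 1, so |s| < 5. Then |5s + 24| ≤ 5·5 + 24 = 49.
Hence |(5s^2 + 4s - 4) − 92| ≤ 49|s − 4| < ε provided |s − 4| < ε/49.
Take δ = min(1, ε/49). Then 0 < |s − 4| < δ gives both |s − 4| < 1 and |s − 4| < ε/49, so |(5s^2 + 4s - 4) − 92| < ε.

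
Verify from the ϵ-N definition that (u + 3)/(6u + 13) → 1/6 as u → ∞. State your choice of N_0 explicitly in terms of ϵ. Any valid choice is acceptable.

Fix ϵ > 0. We seek N_0 > 0 such that u > N_0 implies |(u + 3)/(6u + 13) − (1/6)| < ϵ.
(u + 3)/(6u + 13) − (1/6) = (6(u + 3) − (6u + 13)) / (6(6u + 13)) = 5/(6(6u + 13)).
For u > 0 we have 6u + 13 > 6u, so |(u + 3)/(6u + 13) − (1/6)| = 5/(6(6u + 13)) < 5/(6·6u) = (5/36)/u.
Thus |(u + 3)/(6u + 13) − (1/6)| < ϵ whenever u > (5/36)/ϵ.
Take N_0 = (5/36)/ϵ. If u > N_0 then |(u + 3)/(6u + 13) − (1/6)| < (5/36)/u < ϵ.

N_0 = (5/36)/ϵ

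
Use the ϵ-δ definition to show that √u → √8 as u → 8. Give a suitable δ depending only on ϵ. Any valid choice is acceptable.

Let ϵ > 0 be given. We want δ > 0 such that 0 < |u − 8| < δ implies |√u − √8| < ϵ.
Rationalise: √u − √8 = (u − 8)/(√u + √8), so |√u − √8| = |u − 8|/(√u + √8).
Restrict δ ≤ 8 so that |u − 8| < 8 forces u > 0, and then √u + √8 > √8.
Hence |√u − √8| < |u − 8|/√8, which is < ϵ once |u − 8| < √8·ϵ.
Take δ = min(8, √8·ϵ). If 0 < |u − 8| < δ then u > 0 and |√u − √8| < |u − 8|/√8 < ϵ.

δ = min(8, √8·ϵ)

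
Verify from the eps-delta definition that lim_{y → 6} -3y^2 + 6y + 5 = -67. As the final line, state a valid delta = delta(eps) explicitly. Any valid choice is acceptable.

Suppose eps > 0. We want delta > 0 such that 0 < |y − 6| < delta implies |(-3y^2 + 6y + 5) + 67| < eps.
(-3y^2 + 6y + 5) + 67 = -3y^2 + 6y + 72 = (y − 6)(-3y - 12).
So |(-3y^2 + 6y + 5) + 67| = |y − 6|·|-3y - 12|.
Assume first that |y − 6| < 1, so |y| < 7. Then |-3y - 12| ≤ 3·7 + 12 = 33.
Hence |(-3y^2 + 6y + 5) + 67| ≤ 33|y − 6| < eps provided |y − 6| < eps/33.
Choosing delta = min(1, eps/33) ensures both conditions, hence |(-3y^2 + 6y + 5) + 67| < eps.

delta = min(1, eps/33)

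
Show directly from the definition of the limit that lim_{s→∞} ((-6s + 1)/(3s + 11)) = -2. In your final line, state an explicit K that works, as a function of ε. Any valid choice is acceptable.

Let ε > 0. We seek K > 0 such that s > K implies |(-6s + 1)/(3s + 11) + 2| < ε.
(-6s + 1)/(3s + 11) + 2 = (3(-6s + 1) − (-6)(3s + 11)) / (3(3s + 11)) = 69/(3(3s + 11)).
For s > 0 we have 3s + 11 > 3s, so |(-6s + 1)/(3s + 11) + 2| = 69/(3(3s + 11)) < 69/(3·3s) = (23/3)/s.
Thus |(-6s + 1)/(3s + 11) + 2| < ε whenever s > (23/3)/ε.
Take K = (23/3)/ε. If s > K then |(-6s + 1)/(3s + 11) + 2| < (23/3)/s < ε.

K = (23/3)/ε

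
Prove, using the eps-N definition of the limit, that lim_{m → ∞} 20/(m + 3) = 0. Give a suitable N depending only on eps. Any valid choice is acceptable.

N = 20/eps

Suppose eps > 0. For m ≥ 1, |20/(m + 3) − 0| = 20/(m + 3) ≤ 20/m.
We need 20/m < eps, i.e. m > 20/eps.
Take N = 20/eps. If m > N then |20/(m + 3)| ≤ 20/m < eps.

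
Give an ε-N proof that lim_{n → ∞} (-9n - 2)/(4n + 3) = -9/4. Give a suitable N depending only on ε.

N = (19/16)/ε

Let ε > 0. For n ≥ 1, |(-9n - 2)/(4n + 3) + 9/4| = |19|/(4(4n + 3)) = 19/(4(4n + 3)).
Since 4n + 3 ≥ 4n for n ≥ 1, this is ≤ 19/(4·4n) = (19/16)/n.
So |(-9n - 2)/(4n + 3) + 9/4| < ε whenever n > (19/16)/ε.
Take N = (19/16)/ε. If n > N then |(-9n - 2)/(4n + 3) + 9/4| ≤ (19/16)/n < ε.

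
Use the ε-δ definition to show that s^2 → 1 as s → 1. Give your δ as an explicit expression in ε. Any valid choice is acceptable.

δ = min(2, ε/4)

Fix ε > 0. We seek δ > 0 with 0 < |s − 1| < δ ⇒ |s^2 − 1| < ε.
Factor: s^2 − 1 = (s − 1)(s + 1), so |s^2 − 1| = |s − 1|·|s + 1|.
Impose δ ≤ 2 so that |s| < 3; then |s + 1| ≤ 4.
Hence |s^2 − 1| ≤ 4|s − 1|, which is < ε once |s − 1| < ε/4.
Take δ = min(2, ε/4). If 0 < |s − 1| < δ then both bounds hold and |s^2 − 1| ≤ 4|s − 1| < 4·(ε/4) = ε.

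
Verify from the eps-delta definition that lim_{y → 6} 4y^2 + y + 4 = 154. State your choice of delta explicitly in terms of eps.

delta = min(1, eps/53)

Suppose eps > 0. We want delta > 0 such that 0 < |y − 6| < delta implies |(4y^2 + y + 4) − 154| < eps.
(4y^2 + y + 4) − 154 = 4y^2 + y - 150 = (y − 6)(4y + 25).
So |(4y^2 + y + 4) − 154| = |y − 6|·|4y + 25|.
Assume first that |y − 6| < 1, so |y| < 7. Then |4y + 25| ≤ 4·7 + 25 = 53.
Hence |(4y^2 + y + 4) − 154| ≤ 53|y − 6| < eps provided |y − 6| < eps/53.
Choosing delta = min(1, eps/53) ensures both conditions, hence |(4y^2 + y + 4) − 154| < eps.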